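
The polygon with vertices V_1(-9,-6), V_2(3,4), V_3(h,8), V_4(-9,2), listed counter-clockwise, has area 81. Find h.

-6

Write out the shoelace sum; only the two edges meeting at V_3 involve h:
2·Area = [(3·8 − h·4) + (h·2 − (-9)·8)] + 54
       = -2·h + 150 = 162
⇒ h = -6.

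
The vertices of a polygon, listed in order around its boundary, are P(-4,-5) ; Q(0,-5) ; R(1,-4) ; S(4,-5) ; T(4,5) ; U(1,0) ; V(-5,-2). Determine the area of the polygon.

Apply the shoelace formula: 2A = Σ (x_i·y_{i+1} − x_{i+1}·y_i), indices taken mod 7.
Σ = (20) + (5) + (11) + (40) + (-5) + (-2) + (17) = 86
Area = |Σ|/2 = 43.

43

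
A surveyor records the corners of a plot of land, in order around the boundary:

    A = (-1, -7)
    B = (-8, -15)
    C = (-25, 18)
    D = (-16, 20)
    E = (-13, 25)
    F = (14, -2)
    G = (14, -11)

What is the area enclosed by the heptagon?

Apply the surveyor's formula: 2A = Σ (x_i·y_{i+1} − x_{i+1}·y_i), indices taken mod 7.
A→B: (-1)(-15) − (-8)(-7) = -41
B→C: (-8)(18) − (-25)(-15) = -519
C→D: (-25)(20) − (-16)(18) = -212
D→E: (-16)(25) − (-13)(20) = -140
E→F: (-13)(-2) − (14)(25) = -324
F→G: (14)(-11) − (14)(-2) = -126
G→A: (14)(-7) − (-1)(-11) = -109
Σ = -1471
Area = |Σ|/2 = 735.5.

735.5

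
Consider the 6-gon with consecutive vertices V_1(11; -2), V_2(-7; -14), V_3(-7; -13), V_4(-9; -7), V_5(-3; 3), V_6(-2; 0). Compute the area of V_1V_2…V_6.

140.5

V_1→V_2: (11)(-14) − (-7)(-2) = -168
V_2→V_3: (-7)(-13) − (-7)(-14) = -7
V_3→V_4: (-7)(-7) − (-9)(-13) = -68
V_4→V_5: (-9)(3) − (-3)(-7) = -48
V_5→V_6: (-3)(0) − (-2)(3) = 6
V_6→V_1: (-2)(-2) − (11)(0) = 4
Σ = -281
Area = |Σ|/2 = 140.5.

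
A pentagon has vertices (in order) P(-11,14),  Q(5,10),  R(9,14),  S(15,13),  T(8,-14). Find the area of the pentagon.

Σ = (-180) + (-20) + (-93) + (-314) + (-42) = -649
Area = |Σ|/2 = 324.5.

324.5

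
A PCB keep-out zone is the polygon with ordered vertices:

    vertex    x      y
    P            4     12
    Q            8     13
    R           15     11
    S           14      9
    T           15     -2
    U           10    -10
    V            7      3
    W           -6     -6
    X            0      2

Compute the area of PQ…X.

203.5

Apply the shoelace formula: 2A = Σ (x_i·y_{i+1} − x_{i+1}·y_i), indices taken mod 9.
Σ = (-44) + (-107) + (-19) + (-163) + (-130) + (100) + (-24) + (-12) + (-8) = -407
Area = |Σ|/2 = 203.5.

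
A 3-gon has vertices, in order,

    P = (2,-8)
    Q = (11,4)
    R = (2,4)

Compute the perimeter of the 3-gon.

|PQ| = √((9)² + (12)²) = √225 = 15
|QR| = √((-9)² + (0)²) = √81 = 9
|RP| = √((0)² + (-12)²) = √144 = 12
Perimeter = 15 + 9 + 12 = 36.

36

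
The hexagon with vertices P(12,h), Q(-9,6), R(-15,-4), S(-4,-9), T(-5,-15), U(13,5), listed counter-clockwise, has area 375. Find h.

14

Write out the shoelace sum; only the two edges meeting at P involve h:
2·Area = [(13·h − 12·5) + (12·6 − (-9)·h)] + 430
       = 22·h + 442 = 750
⇒ h = 14.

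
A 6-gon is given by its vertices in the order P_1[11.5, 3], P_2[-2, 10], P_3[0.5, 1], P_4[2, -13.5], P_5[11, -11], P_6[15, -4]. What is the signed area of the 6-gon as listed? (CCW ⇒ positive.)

Apply the shoelace (surveyor's) formula: 2A = Σ (x_i·y_{i+1} − x_{i+1}·y_i), indices taken mod 6.
Cross-terms: 121, -7, -8.75, 126.5, 121, 91  ⇒  Σ = 443.75
Signed area = Σ/2 = 221.875 (positive ⇒ counter-clockwise traversal).

221.875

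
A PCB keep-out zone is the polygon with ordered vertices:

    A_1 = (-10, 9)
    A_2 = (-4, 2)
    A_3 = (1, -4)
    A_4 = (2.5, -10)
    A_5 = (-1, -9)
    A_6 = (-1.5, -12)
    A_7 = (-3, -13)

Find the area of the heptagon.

Σ = (16) + (14) + (0) + (-32.5) + (-1.5) + (-16.5) + (-157) = -177.5
Area = |Σ|/2 = 88.75.

88.75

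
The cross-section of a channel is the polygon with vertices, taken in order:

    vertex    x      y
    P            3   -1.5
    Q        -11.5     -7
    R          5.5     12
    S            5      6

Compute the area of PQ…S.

Apply Gauss's area formula: 2A = Σ (x_i·y_{i+1} − x_{i+1}·y_i), indices taken mod 4.
P→Q: (3)(-7) − (-11.5)(-1.5) = -38.25
Q→R: (-11.5)(12) − (5.5)(-7) = -99.5
R→S: (5.5)(6) − (5)(12) = -27
S→P: (5)(-1.5) − (3)(6) = -25.5
Σ = -190.25
Area = |Σ|/2 = 95.125.

95.125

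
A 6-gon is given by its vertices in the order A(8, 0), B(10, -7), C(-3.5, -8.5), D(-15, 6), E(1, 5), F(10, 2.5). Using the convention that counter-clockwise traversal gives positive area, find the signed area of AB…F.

-231.25

Apply the shoelace formula: 2A = Σ (x_i·y_{i+1} − x_{i+1}·y_i), indices taken mod 6.
Cross-terms: -56, -109.5, -148.5, -81, -47.5, -20  ⇒  Σ = -462.5
Signed area = Σ/2 = -231.25 (negative ⇒ clockwise traversal).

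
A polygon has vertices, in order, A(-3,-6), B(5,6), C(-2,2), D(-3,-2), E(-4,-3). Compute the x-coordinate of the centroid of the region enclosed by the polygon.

Apply the surveyor's formula. First the cross-terms c_i = x_i·y_{i+1} − x_{i+1}·y_i:
  12, 22, 10, 1, 15  ⇒  2A = 60, A = 30.
Then Σ (x_i + x_{i+1})·c_i = -72, so x̄ = -72 / (6·30) = -0.4.

-0.4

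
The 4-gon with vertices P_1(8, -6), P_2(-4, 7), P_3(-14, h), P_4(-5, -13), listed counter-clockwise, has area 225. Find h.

4

Write out the shoelace sum; only the two edges meeting at P_3 involve h:
2·Area = [((-4)·h − (-14)·7) + ((-14)·(-13) − (-5)·h)] + 166
       = 1·h + 446 = 450
⇒ h = 4.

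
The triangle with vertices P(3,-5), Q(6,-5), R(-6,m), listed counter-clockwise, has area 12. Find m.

The doubled signed area Σ (x_i y_{i+1} − x_{i+1} y_i) is linear in m.
With m=0 it equals 15; the coefficient of m is 3 (from the two edges through R).
So 3·m + 15 = 2·12 = 24 ⇒ m = 3.

3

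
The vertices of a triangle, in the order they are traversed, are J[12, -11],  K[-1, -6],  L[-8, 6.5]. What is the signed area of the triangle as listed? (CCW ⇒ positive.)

J→K: (12)(-6) − (-1)(-11) = -83
K→L: (-1)(6.5) − (-8)(-6) = -54.5
L→J: (-8)(-11) − (12)(6.5) = 10
Σ = -127.5
Signed area = Σ/2 = -63.75 (negative ⇒ clockwise traversal).

-63.75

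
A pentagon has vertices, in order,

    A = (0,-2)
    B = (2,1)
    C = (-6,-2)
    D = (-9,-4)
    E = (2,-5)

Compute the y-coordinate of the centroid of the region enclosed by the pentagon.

-491/183

Apply the surveyor's formula. First the cross-terms c_i = x_i·y_{i+1} − x_{i+1}·y_i:
  4, 2, 6, 53, -4  ⇒  2A = 61, A = 30.5.
Then Σ (y_i + y_{i+1})·c_i = -491, so ȳ = -491 / (6·30.5) = -491/183.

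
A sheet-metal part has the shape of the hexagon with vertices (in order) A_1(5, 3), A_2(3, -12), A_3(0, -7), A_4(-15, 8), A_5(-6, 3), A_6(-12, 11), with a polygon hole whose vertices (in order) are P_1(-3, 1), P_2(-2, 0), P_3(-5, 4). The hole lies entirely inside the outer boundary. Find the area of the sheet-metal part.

Outer boundary:
Apply the shoelace formula: 2A = Σ (x_i·y_{i+1} − x_{i+1}·y_i), indices taken mod 6.
Σ = (-69) + (-21) + (-105) + (3) + (-30) + (-91) = -313
Area = |Σ|/2 = 156.5.
Hole:
Σ = (2) + (-8) + (7) = 1
Area = |Σ|/2 = 0.5.
Net area = 156.5 − 0.5 = 156.

156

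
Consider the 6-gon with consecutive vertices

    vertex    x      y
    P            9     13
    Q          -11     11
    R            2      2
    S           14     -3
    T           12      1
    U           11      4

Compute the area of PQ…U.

Apply the surveyor's formula: 2A = Σ (x_i·y_{i+1} − x_{i+1}·y_i), indices taken mod 6.
P→Q: (9)(11) − (-11)(13) = 242
Q→R: (-11)(2) − (2)(11) = -44
R→S: (2)(-3) − (14)(2) = -34
S→T: (14)(1) − (12)(-3) = 50
T→U: (12)(4) − (11)(1) = 37
U→P: (11)(13) − (9)(4) = 107
Σ = 358
Area = |Σ|/2 = 179.

179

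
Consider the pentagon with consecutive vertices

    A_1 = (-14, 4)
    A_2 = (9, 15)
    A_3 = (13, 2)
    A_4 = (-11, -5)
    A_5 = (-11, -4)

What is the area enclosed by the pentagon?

Apply the surveyor's formula: 2A = Σ (x_i·y_{i+1} − x_{i+1}·y_i), indices taken mod 5.
A_1→A_2: (-14)(15) − (9)(4) = -246
A_2→A_3: (9)(2) − (13)(15) = -177
A_3→A_4: (13)(-5) − (-11)(2) = -43
A_4→A_5: (-11)(-4) − (-11)(-5) = -11
A_5→A_1: (-11)(4) − (-14)(-4) = -100
Σ = -577
Area = |Σ|/2 = 288.5.

288.5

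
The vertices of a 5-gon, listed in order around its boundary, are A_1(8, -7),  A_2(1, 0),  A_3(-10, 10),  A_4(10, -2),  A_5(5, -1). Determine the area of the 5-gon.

45

Apply the shoelace formula: 2A = Σ (x_i·y_{i+1} − x_{i+1}·y_i), indices taken mod 5.
Σ = (7) + (10) + (-80) + (0) + (-27) = -90
Area = |Σ|/2 = 45.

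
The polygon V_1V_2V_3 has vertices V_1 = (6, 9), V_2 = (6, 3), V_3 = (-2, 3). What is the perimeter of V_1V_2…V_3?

|V_1V_2| = √((0)² + (-6)²) = √36 = 6
|V_2V_3| = √((-8)² + (0)²) = √64 = 8
|V_3V_1| = √((8)² + (6)²) = √100 = 10
Perimeter = 6 + 8 + 10 = 24.

24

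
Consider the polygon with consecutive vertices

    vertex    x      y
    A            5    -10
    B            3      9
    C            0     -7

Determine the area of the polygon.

44.5

Apply the surveyor's formula: 2A = Σ (x_i·y_{i+1} − x_{i+1}·y_i), indices taken mod 3.
Σ = (75) + (-21) + (35) = 89
Area = |Σ|/2 = 44.5.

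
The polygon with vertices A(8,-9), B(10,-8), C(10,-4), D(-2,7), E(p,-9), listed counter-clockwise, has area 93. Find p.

2

The doubled signed area Σ (x_i y_{i+1} − x_{i+1} y_i) is linear in p.
With p=0 it equals 218; the coefficient of p is -16 (from the two edges through E).
So -16·p + 218 = 2·93 = 186 ⇒ p = 2.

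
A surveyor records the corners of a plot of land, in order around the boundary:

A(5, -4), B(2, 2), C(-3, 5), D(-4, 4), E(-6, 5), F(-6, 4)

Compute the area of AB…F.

28

Cross-terms: 18, 16, 8, 4, 6, 4  ⇒  Σ = 56
Area = |Σ|/2 = 28.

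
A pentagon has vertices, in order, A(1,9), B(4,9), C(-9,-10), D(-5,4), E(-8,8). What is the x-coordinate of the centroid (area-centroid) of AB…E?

-191/60

Apply the shoelace formula. First the cross-terms c_i = x_i·y_{i+1} − x_{i+1}·y_i:
  -27, 41, -86, -8, -80  ⇒  2A = -160, A = -80.
Then Σ (x_i + x_{i+1})·c_i = 1528, so x̄ = 1528 / (6·(-80)) = -191/60.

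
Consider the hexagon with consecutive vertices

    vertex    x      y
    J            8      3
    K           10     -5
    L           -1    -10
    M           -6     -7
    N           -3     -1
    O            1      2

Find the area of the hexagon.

Apply the shoelace (surveyor's) formula: 2A = Σ (x_i·y_{i+1} − x_{i+1}·y_i), indices taken mod 6.
Σ = (-70) + (-105) + (-53) + (-15) + (-5) + (-13) = -261
Area = |Σ|/2 = 130.5.

130.5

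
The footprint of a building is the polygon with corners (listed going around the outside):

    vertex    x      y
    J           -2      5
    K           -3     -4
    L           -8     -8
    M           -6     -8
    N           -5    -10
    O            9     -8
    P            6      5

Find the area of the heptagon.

157

Apply the shoelace formula: 2A = Σ (x_i·y_{i+1} − x_{i+1}·y_i), indices taken mod 7.
J→K: (-2)(-4) − (-3)(5) = 23
K→L: (-3)(-8) − (-8)(-4) = -8
L→M: (-8)(-8) − (-6)(-8) = 16
M→N: (-6)(-10) − (-5)(-8) = 20
N→O: (-5)(-8) − (9)(-10) = 130
O→P: (9)(5) − (6)(-8) = 93
P→J: (6)(5) − (-2)(5) = 40
Σ = 314
Area = |Σ|/2 = 157.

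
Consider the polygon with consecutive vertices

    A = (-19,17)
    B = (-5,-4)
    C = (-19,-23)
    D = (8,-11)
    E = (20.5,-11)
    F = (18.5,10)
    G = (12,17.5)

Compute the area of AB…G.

Apply the shoelace formula: 2A = Σ (x_i·y_{i+1} − x_{i+1}·y_i), indices taken mod 7.
A→B: (-19)(-4) − (-5)(17) = 161
B→C: (-5)(-23) − (-19)(-4) = 39
C→D: (-19)(-11) − (8)(-23) = 393
D→E: (8)(-11) − (20.5)(-11) = 137.5
E→F: (20.5)(10) − (18.5)(-11) = 408.5
F→G: (18.5)(17.5) − (12)(10) = 203.75
G→A: (12)(17) − (-19)(17.5) = 536.5
Σ = 1879.25
Area = |Σ|/2 = 939.625.

939.625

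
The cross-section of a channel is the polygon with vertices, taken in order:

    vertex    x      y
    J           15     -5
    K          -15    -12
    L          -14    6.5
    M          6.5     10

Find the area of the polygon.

442.625

Apply the shoelace (surveyor's) formula: 2A = Σ (x_i·y_{i+1} − x_{i+1}·y_i), indices taken mod 4.
Cross-terms: -255, -265.5, -182.25, -182.5  ⇒  Σ = -885.25
Area = |Σ|/2 = 442.625.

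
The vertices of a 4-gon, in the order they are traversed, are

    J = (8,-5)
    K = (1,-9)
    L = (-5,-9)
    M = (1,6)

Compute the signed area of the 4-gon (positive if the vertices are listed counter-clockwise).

Apply the shoelace formula: 2A = Σ (x_i·y_{i+1} − x_{i+1}·y_i), indices taken mod 4.
Σ = (-67) + (-54) + (-21) + (-53) = -195
Signed area = Σ/2 = -97.5 (negative ⇒ clockwise traversal).

-97.5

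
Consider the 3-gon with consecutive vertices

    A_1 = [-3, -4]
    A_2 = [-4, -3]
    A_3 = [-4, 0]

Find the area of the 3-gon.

1.5

Apply the surveyor's formula: 2A = Σ (x_i·y_{i+1} − x_{i+1}·y_i), indices taken mod 3.
A_1→A_2: (-3)(-3) − (-4)(-4) = -7
A_2→A_3: (-4)(0) − (-4)(-3) = -12
A_3→A_1: (-4)(-4) − (-3)(0) = 16
Σ = -3
Area = |Σ|/2 = 1.5.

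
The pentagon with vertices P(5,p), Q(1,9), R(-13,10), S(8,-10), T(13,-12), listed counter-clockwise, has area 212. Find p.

9

Write out the shoelace sum; only the two edges meeting at P involve p:
2·Area = [(13·p − 5·(-12)) + (5·9 − 1·p)] + 211
       = 12·p + 316 = 424
⇒ p = 9.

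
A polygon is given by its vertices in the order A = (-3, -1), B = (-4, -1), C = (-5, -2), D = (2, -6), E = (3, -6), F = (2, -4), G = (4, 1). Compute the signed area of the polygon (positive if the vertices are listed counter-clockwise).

Apply the shoelace (surveyor's) formula: 2A = Σ (x_i·y_{i+1} − x_{i+1}·y_i), indices taken mod 7.
Cross-terms: -1, 3, 34, 6, 0, 18, -1  ⇒  Σ = 59
Signed area = Σ/2 = 29.5 (positive ⇒ counter-clockwise traversal).

29.5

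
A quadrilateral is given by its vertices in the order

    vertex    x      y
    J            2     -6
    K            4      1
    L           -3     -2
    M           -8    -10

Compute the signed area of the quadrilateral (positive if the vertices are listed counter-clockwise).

Σ = (26) + (-5) + (14) + (68) = 103
Signed area = Σ/2 = 51.5 (positive ⇒ counter-clockwise traversal).

51.5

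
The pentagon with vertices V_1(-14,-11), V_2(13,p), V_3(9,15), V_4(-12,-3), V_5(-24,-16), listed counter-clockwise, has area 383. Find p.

-5

Write out the shoelace sum; only the two edges meeting at V_2 involve p:
2·Area = [((-14)·p − 13·(-11)) + (13·15 − 9·p)] + 313
       = -23·p + 651 = 766
⇒ p = -5.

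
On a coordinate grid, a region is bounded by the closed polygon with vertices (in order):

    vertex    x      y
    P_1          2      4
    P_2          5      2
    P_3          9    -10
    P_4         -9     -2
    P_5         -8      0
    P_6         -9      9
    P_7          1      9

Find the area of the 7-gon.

192

Cross-terms: -16, -68, -108, -16, -72, -90, -14  ⇒  Σ = -384
Area = |Σ|/2 = 192.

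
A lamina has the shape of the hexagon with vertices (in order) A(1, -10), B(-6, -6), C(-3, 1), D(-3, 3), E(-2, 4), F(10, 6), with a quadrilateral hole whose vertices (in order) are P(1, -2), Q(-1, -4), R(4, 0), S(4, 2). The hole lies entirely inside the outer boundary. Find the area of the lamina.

Outer boundary:
A→B: (1)(-6) − (-6)(-10) = -66
B→C: (-6)(1) − (-3)(-6) = -24
C→D: (-3)(3) − (-3)(1) = -6
D→E: (-3)(4) − (-2)(3) = -6
E→F: (-2)(6) − (10)(4) = -52
F→A: (10)(-10) − (1)(6) = -106
Σ = -260
Area = |Σ|/2 = 130.
Hole:
Σ = (-6) + (16) + (8) + (-10) = 8
Area = |Σ|/2 = 4.
Net area = 130 − 4 = 126.

126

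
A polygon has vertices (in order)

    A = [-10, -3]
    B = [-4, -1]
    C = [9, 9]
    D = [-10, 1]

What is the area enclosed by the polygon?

Σ = (-2) + (-27) + (99) + (40) = 110
Area = |Σ|/2 = 55.

55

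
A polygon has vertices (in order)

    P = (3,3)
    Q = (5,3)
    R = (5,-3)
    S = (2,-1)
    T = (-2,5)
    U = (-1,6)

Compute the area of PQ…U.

27.5

Apply the shoelace (surveyor's) formula: 2A = Σ (x_i·y_{i+1} − x_{i+1}·y_i), indices taken mod 6.
Σ = (-6) + (-30) + (1) + (8) + (-7) + (-21) = -55
Area = |Σ|/2 = 27.5.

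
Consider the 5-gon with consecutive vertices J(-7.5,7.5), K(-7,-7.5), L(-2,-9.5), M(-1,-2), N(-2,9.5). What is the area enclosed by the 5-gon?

J→K: (-7.5)(-7.5) − (-7)(7.5) = 108.75
K→L: (-7)(-9.5) − (-2)(-7.5) = 51.5
L→M: (-2)(-2) − (-1)(-9.5) = -5.5
M→N: (-1)(9.5) − (-2)(-2) = -13.5
N→J: (-2)(7.5) − (-7.5)(9.5) = 56.25
Σ = 197.5
Area = |Σ|/2 = 98.75.

98.75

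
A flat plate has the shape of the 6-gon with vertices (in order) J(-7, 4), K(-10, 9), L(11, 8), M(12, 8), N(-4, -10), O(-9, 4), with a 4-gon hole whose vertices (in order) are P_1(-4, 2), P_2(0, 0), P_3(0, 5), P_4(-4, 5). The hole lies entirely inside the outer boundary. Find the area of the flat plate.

Outer boundary:
Apply the shoelace formula: 2A = Σ (x_i·y_{i+1} − x_{i+1}·y_i), indices taken mod 6.
Σ = (-23) + (-179) + (-8) + (-88) + (-106) + (-8) = -412
Area = |Σ|/2 = 206.
Hole:
Cross-terms: 0, 0, 20, 12  ⇒  Σ = 32
Area = |Σ|/2 = 16.
Net area = 206 − 16 = 190.

190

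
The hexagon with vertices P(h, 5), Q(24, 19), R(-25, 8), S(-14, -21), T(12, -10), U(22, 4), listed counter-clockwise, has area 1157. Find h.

24

The doubled signed area Σ (x_i y_{i+1} − x_{i+1} y_i) is linear in h.
With h=0 it equals 1954; the coefficient of h is 15 (from the two edges through P).
So 15·h + 1954 = 2·1157 = 2314 ⇒ h = 24.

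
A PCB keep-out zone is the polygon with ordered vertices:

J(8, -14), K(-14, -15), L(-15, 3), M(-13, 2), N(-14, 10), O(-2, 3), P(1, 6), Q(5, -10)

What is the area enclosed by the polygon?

371.5

Apply the shoelace (surveyor's) formula: 2A = Σ (x_i·y_{i+1} − x_{i+1}·y_i), indices taken mod 8.
J→K: (8)(-15) − (-14)(-14) = -316
K→L: (-14)(3) − (-15)(-15) = -267
L→M: (-15)(2) − (-13)(3) = 9
M→N: (-13)(10) − (-14)(2) = -102
N→O: (-14)(3) − (-2)(10) = -22
O→P: (-2)(6) − (1)(3) = -15
P→Q: (1)(-10) − (5)(6) = -40
Q→J: (5)(-14) − (8)(-10) = 10
Σ = -743
Area = |Σ|/2 = 371.5.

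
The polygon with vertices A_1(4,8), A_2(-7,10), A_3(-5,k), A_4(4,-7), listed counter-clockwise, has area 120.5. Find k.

The doubled signed area Σ (x_i y_{i+1} − x_{i+1} y_i) is linear in k.
With k=0 it equals 241; the coefficient of k is -11 (from the two edges through A_3).
So -11·k + 241 = 2·120.5 = 241 ⇒ k = 0.

0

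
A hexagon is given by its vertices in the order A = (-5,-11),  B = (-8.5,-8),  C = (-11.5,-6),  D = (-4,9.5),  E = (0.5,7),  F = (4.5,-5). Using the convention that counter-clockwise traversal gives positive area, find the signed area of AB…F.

Apply the shoelace (surveyor's) formula: 2A = Σ (x_i·y_{i+1} − x_{i+1}·y_i), indices taken mod 6.
A→B: (-5)(-8) − (-8.5)(-11) = -53.5
B→C: (-8.5)(-6) − (-11.5)(-8) = -41
C→D: (-11.5)(9.5) − (-4)(-6) = -133.25
D→E: (-4)(7) − (0.5)(9.5) = -32.75
E→F: (0.5)(-5) − (4.5)(7) = -34
F→A: (4.5)(-11) − (-5)(-5) = -74.5
Σ = -369
Signed area = Σ/2 = -184.5 (negative ⇒ clockwise traversal).

-184.5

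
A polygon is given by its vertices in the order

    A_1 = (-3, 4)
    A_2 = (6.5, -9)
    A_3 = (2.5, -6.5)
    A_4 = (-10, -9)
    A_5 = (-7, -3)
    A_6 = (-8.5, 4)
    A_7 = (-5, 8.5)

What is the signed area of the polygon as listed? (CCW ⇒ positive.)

-119.75

Apply the surveyor's formula: 2A = Σ (x_i·y_{i+1} − x_{i+1}·y_i), indices taken mod 7.
Σ = (1) + (-19.75) + (-87.5) + (-33) + (-53.5) + (-52.25) + (5.5) = -239.5
Signed area = Σ/2 = -119.75 (negative ⇒ clockwise traversal).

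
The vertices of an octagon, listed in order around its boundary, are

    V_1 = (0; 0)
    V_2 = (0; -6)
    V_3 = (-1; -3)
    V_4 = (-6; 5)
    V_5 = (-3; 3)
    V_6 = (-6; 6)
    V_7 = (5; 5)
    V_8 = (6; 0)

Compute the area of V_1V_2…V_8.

V_1→V_2: (0)(-6) − (0)(0) = 0
V_2→V_3: (0)(-3) − (-1)(-6) = -6
V_3→V_4: (-1)(5) − (-6)(-3) = -23
V_4→V_5: (-6)(3) − (-3)(5) = -3
V_5→V_6: (-3)(6) − (-6)(3) = 0
V_6→V_7: (-6)(5) − (5)(6) = -60
V_7→V_8: (5)(0) − (6)(5) = -30
V_8→V_1: (6)(0) − (0)(0) = 0
Σ = -122
Area = |Σ|/2 = 61.

61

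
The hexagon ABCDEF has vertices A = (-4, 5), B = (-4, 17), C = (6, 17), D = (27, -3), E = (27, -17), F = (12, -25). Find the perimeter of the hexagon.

|AB| = √((0)² + (12)²) = √144 = 12
|BC| = √((10)² + (0)²) = √100 = 10
|CD| = √((21)² + (-20)²) = √841 = 29
|DE| = √((0)² + (-14)²) = √196 = 14
|EF| = √((-15)² + (-8)²) = √289 = 17
|FA| = √((-16)² + (30)²) = √1156 = 34
Perimeter = 12 + 10 + 29 + 14 + 17 + 34 = 116.

116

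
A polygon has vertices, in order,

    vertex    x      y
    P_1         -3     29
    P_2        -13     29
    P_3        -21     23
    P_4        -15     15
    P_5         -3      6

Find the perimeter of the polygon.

68

|P_1P_2| = √((-10)² + (0)²) = √100 = 10
|P_2P_3| = √((-8)² + (-6)²) = √100 = 10
|P_3P_4| = √((6)² + (-8)²) = √100 = 10
|P_4P_5| = √((12)² + (-9)²) = √225 = 15
|P_5P_1| = √((0)² + (23)²) = √529 = 23
Perimeter = 10 + 10 + 10 + 15 + 23 = 68.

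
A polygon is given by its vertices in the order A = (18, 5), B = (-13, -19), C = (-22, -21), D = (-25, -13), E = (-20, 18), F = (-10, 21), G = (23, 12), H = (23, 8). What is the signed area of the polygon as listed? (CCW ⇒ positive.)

-1167.5

Apply Gauss's area formula: 2A = Σ (x_i·y_{i+1} − x_{i+1}·y_i), indices taken mod 8.
A→B: (18)(-19) − (-13)(5) = -277
B→C: (-13)(-21) − (-22)(-19) = -145
C→D: (-22)(-13) − (-25)(-21) = -239
D→E: (-25)(18) − (-20)(-13) = -710
E→F: (-20)(21) − (-10)(18) = -240
F→G: (-10)(12) − (23)(21) = -603
G→H: (23)(8) − (23)(12) = -92
H→A: (23)(5) − (18)(8) = -29
Σ = -2335
Signed area = Σ/2 = -1167.5 (negative ⇒ clockwise traversal).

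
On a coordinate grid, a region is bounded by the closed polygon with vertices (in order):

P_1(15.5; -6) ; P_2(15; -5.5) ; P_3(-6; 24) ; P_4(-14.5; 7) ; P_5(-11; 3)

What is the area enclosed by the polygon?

345.375

Σ = (4.75) + (327) + (306) + (33.5) + (19.5) = 690.75
Area = |Σ|/2 = 345.375.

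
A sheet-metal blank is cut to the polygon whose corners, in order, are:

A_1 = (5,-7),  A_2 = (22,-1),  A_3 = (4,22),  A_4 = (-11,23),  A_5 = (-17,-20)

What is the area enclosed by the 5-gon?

Apply Gauss's area formula: 2A = Σ (x_i·y_{i+1} − x_{i+1}·y_i), indices taken mod 5.
Σ = (149) + (488) + (334) + (611) + (219) = 1801
Area = |Σ|/2 = 900.5.

900.5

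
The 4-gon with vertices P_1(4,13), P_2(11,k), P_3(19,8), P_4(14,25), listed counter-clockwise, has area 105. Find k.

12

Write out the shoelace sum; only the two edges meeting at P_2 involve k:
2·Area = [(4·k − 11·13) + (11·8 − 19·k)] + 445
       = -15·k + 390 = 210
⇒ k = 12.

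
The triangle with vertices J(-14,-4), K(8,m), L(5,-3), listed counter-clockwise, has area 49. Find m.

The doubled signed area Σ (x_i y_{i+1} − x_{i+1} y_i) is linear in m.
With m=0 it equals -54; the coefficient of m is -19 (from the two edges through K).
So -19·m + -54 = 2·49 = 98 ⇒ m = -8.

-8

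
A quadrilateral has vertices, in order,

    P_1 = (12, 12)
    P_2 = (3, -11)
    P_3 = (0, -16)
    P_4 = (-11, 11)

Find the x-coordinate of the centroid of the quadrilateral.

Apply the shoelace formula. First the cross-terms c_i = x_i·y_{i+1} − x_{i+1}·y_i:
  -168, -48, -176, -264  ⇒  2A = -656, A = -328.
Then Σ (x_i + x_{i+1})·c_i = -992, so x̄ = -992 / (6·(-328)) = 62/123.

62/123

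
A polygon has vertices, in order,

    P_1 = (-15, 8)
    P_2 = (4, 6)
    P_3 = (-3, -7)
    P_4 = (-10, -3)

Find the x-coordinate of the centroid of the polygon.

Apply the surveyor's formula. First the cross-terms c_i = x_i·y_{i+1} − x_{i+1}·y_i:
  -122, -10, -61, -125  ⇒  2A = -318, A = -159.
Then Σ (x_i + x_{i+1})·c_i = 5250, so x̄ = 5250 / (6·(-159)) = -875/159.

-875/159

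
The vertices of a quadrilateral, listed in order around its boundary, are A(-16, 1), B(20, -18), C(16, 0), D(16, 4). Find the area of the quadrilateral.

350

Apply the shoelace (surveyor's) formula: 2A = Σ (x_i·y_{i+1} − x_{i+1}·y_i), indices taken mod 4.
Cross-terms: 268, 288, 64, 80  ⇒  Σ = 700
Area = |Σ|/2 = 350.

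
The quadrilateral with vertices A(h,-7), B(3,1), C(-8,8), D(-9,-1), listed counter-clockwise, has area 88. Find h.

Write out the shoelace sum; only the two edges meeting at A involve h:
2·Area = [((-9)·(-7) − h·(-1)) + (h·1 − 3·(-7))] + 112
       = 2·h + 196 = 176
⇒ h = -10.

-10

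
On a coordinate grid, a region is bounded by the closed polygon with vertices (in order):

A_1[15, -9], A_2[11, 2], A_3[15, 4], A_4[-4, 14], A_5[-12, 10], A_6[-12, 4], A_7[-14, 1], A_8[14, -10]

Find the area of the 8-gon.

Apply the shoelace (surveyor's) formula: 2A = Σ (x_i·y_{i+1} − x_{i+1}·y_i), indices taken mod 8.
A_1→A_2: (15)(2) − (11)(-9) = 129
A_2→A_3: (11)(4) − (15)(2) = 14
A_3→A_4: (15)(14) − (-4)(4) = 226
A_4→A_5: (-4)(10) − (-12)(14) = 128
A_5→A_6: (-12)(4) − (-12)(10) = 72
A_6→A_7: (-12)(1) − (-14)(4) = 44
A_7→A_8: (-14)(-10) − (14)(1) = 126
A_8→A_1: (14)(-9) − (15)(-10) = 24
Σ = 763
Area = |Σ|/2 = 381.5.

381.5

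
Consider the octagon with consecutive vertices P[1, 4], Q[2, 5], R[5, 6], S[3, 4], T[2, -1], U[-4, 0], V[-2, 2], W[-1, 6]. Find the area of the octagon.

28.5

Apply the surveyor's formula: 2A = Σ (x_i·y_{i+1} − x_{i+1}·y_i), indices taken mod 8.
Σ = (-3) + (-13) + (2) + (-11) + (-4) + (-8) + (-10) + (-10) = -57
Area = |Σ|/2 = 28.5.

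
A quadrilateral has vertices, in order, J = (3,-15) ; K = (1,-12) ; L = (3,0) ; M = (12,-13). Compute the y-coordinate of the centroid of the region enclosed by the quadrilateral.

Apply the shoelace formula. First the cross-terms c_i = x_i·y_{i+1} − x_{i+1}·y_i:
  -21, 36, -39, -141  ⇒  2A = -165, A = -82.5.
Then Σ (y_i + y_{i+1})·c_i = 4590, so ȳ = 4590 / (6·(-82.5)) = -102/11.

-102/11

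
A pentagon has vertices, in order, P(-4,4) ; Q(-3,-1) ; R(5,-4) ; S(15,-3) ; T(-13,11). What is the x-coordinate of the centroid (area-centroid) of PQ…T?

Apply the shoelace formula. First the cross-terms c_i = x_i·y_{i+1} − x_{i+1}·y_i:
  16, 17, 45, 126, -8  ⇒  2A = 196, A = 98.
Then Σ (x_i + x_{i+1})·c_i = 1210, so x̄ = 1210 / (6·98) = 605/294.

605/294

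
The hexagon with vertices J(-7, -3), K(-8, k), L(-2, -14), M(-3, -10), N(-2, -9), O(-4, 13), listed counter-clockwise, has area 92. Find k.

The doubled signed area Σ (x_i y_{i+1} − x_{i+1} y_i) is linear in k.
With k=0 it equals 114; the coefficient of k is -5 (from the two edges through K).
So -5·k + 114 = 2·92 = 184 ⇒ k = -14.

-14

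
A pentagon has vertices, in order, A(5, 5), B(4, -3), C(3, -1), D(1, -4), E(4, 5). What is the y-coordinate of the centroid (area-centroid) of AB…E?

64/75

Apply the shoelace formula. First the cross-terms c_i = x_i·y_{i+1} − x_{i+1}·y_i:
  -35, 5, -11, 21, -5  ⇒  2A = -25, A = -12.5.
Then Σ (y_i + y_{i+1})·c_i = -64, so ȳ = -64 / (6·(-12.5)) = 64/75.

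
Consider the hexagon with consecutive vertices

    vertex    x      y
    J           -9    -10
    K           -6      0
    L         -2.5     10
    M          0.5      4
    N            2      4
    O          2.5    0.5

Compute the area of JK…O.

Cross-terms: -60, -60, -15, -6, -9, -20.5  ⇒  Σ = -170.5
Area = |Σ|/2 = 85.25.

85.25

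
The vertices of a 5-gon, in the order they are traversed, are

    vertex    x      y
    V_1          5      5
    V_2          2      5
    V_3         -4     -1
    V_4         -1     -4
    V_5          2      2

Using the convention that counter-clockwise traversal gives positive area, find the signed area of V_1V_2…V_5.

Apply the shoelace formula: 2A = Σ (x_i·y_{i+1} − x_{i+1}·y_i), indices taken mod 5.
Σ = (15) + (18) + (15) + (6) + (0) = 54
Signed area = Σ/2 = 27 (positive ⇒ counter-clockwise traversal).

27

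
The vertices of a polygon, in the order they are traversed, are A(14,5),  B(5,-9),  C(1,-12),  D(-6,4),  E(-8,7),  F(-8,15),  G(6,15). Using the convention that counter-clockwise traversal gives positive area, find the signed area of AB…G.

Apply the shoelace (surveyor's) formula: 2A = Σ (x_i·y_{i+1} − x_{i+1}·y_i), indices taken mod 7.
Cross-terms: -151, -51, -68, -10, -64, -210, -180  ⇒  Σ = -734
Signed area = Σ/2 = -367 (negative ⇒ clockwise traversal).

-367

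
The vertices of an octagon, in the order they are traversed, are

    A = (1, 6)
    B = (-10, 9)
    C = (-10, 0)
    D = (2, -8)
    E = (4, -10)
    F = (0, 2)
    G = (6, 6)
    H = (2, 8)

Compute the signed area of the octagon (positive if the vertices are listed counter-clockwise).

143.5

Σ = (69) + (90) + (80) + (12) + (8) + (-12) + (36) + (4) = 287
Signed area = Σ/2 = 143.5 (positive ⇒ counter-clockwise traversal).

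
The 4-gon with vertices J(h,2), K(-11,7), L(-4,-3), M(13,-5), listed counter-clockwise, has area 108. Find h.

4

The doubled signed area Σ (x_i y_{i+1} − x_{i+1} y_i) is linear in h.
With h=0 it equals 168; the coefficient of h is 12 (from the two edges through J).
So 12·h + 168 = 2·108 = 216 ⇒ h = 4.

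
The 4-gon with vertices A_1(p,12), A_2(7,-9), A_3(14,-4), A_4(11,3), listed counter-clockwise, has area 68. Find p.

Write out the shoelace sum; only the two edges meeting at A_1 involve p:
2·Area = [(11·12 − p·3) + (p·(-9) − 7·12)] + 184
       = -12·p + 232 = 136
⇒ p = 8.

8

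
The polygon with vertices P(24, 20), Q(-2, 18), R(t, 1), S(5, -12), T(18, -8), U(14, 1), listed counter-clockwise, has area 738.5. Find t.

-15

Write out the shoelace sum; only the two edges meeting at R involve t:
2·Area = [((-2)·1 − t·18) + (t·(-12) − 5·1)] + 1034
       = -30·t + 1027 = 1477
⇒ t = -15.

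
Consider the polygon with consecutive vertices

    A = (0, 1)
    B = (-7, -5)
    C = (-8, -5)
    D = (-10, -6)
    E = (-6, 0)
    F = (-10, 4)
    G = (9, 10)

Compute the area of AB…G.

93.5

Apply the surveyor's formula: 2A = Σ (x_i·y_{i+1} − x_{i+1}·y_i), indices taken mod 7.
Σ = (7) + (-5) + (-2) + (-36) + (-24) + (-136) + (9) = -187
Area = |Σ|/2 = 93.5.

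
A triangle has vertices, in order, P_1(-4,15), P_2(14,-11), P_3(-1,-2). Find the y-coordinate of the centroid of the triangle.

2/3

Apply the shoelace (surveyor's) formula. First the cross-terms c_i = x_i·y_{i+1} − x_{i+1}·y_i:
  -166, -39, -23  ⇒  2A = -228, A = -114.
Then Σ (y_i + y_{i+1})·c_i = -456, so ȳ = -456 / (6·(-114)) = 2/3.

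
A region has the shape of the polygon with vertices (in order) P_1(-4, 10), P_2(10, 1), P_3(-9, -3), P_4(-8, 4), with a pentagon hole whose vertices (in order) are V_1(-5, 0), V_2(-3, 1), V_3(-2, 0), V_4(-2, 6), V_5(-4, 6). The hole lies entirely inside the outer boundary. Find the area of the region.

111

Outer boundary:
Apply Gauss's area formula: 2A = Σ (x_i·y_{i+1} − x_{i+1}·y_i), indices taken mod 4.
Σ = (-104) + (-21) + (-60) + (-64) = -249
Area = |Σ|/2 = 124.5.
Hole:
Apply Gauss's area formula: 2A = Σ (x_i·y_{i+1} − x_{i+1}·y_i), indices taken mod 5.
Σ = (-5) + (2) + (-12) + (12) + (30) = 27
Area = |Σ|/2 = 13.5.
Net area = 124.5 − 13.5 = 111.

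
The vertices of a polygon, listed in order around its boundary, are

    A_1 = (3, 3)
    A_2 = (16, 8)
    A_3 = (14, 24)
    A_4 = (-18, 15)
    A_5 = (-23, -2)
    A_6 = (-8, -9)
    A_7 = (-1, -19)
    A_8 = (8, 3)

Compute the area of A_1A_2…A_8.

884.5

Apply the surveyor's formula: 2A = Σ (x_i·y_{i+1} − x_{i+1}·y_i), indices taken mod 8.
Cross-terms: -24, 272, 642, 381, 191, 143, 149, 15  ⇒  Σ = 1769
Area = |Σ|/2 = 884.5.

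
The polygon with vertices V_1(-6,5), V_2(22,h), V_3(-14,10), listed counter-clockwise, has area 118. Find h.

17

Write out the shoelace sum; only the two edges meeting at V_2 involve h:
2·Area = [((-6)·h − 22·5) + (22·10 − (-14)·h)] + -10
       = 8·h + 100 = 236
⇒ h = 17.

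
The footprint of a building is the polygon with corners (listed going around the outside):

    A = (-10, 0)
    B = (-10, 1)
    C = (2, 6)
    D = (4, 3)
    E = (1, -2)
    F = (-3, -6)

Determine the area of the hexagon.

Apply the shoelace (surveyor's) formula: 2A = Σ (x_i·y_{i+1} − x_{i+1}·y_i), indices taken mod 6.
Σ = (-10) + (-62) + (-18) + (-11) + (-12) + (-60) = -173
Area = |Σ|/2 = 86.5.

86.5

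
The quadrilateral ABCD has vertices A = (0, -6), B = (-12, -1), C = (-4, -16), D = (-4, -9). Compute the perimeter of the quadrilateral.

42

|AB| = √((-12)² + (5)²) = √169 = 13
|BC| = √((8)² + (-15)²) = √289 = 17
|CD| = √((0)² + (7)²) = √49 = 7
|DA| = √((4)² + (3)²) = √25 = 5
Perimeter = 13 + 17 + 7 + 5 = 42.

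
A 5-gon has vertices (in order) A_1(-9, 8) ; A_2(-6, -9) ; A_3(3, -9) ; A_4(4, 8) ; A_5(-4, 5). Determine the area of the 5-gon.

167.5

Σ = (129) + (81) + (60) + (52) + (13) = 335
Area = |Σ|/2 = 167.5.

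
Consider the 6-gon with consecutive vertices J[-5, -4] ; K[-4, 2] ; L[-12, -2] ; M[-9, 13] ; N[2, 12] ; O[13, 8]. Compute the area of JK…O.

227

Apply the surveyor's formula: 2A = Σ (x_i·y_{i+1} − x_{i+1}·y_i), indices taken mod 6.
Σ = (-26) + (32) + (-174) + (-134) + (-140) + (-12) = -454
Area = |Σ|/2 = 227.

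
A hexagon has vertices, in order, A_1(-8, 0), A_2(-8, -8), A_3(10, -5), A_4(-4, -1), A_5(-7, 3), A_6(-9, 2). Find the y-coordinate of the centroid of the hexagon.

Apply the shoelace (surveyor's) formula. First the cross-terms c_i = x_i·y_{i+1} − x_{i+1}·y_i:
  64, 120, -30, -19, 13, 16  ⇒  2A = 164, A = 82.
Then Σ (y_i + y_{i+1})·c_i = -1833, so ȳ = -1833 / (6·82) = -611/164.

-611/164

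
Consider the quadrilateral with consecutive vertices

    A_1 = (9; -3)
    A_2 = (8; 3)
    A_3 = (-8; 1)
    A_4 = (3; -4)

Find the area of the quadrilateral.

69.5

Σ = (51) + (32) + (29) + (27) = 139
Area = |Σ|/2 = 69.5.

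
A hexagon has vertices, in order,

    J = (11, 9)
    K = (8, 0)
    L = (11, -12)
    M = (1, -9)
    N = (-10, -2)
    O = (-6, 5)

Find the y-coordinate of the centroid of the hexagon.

Apply the shoelace formula. First the cross-terms c_i = x_i·y_{i+1} − x_{i+1}·y_i:
  -72, -96, -87, -92, -62, -109  ⇒  2A = -518, A = -259.
Then Σ (y_i + y_{i+1})·c_i = 1631, so ȳ = 1631 / (6·(-259)) = -233/222.

-233/222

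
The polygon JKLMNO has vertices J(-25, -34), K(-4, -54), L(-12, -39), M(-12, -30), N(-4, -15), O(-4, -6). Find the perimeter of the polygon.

|JK| = √((21)² + (-20)²) = √841 = 29
|KL| = √((-8)² + (15)²) = √289 = 17
|LM| = √((0)² + (9)²) = √81 = 9
|MN| = √((8)² + (15)²) = √289 = 17
|NO| = √((0)² + (9)²) = √81 = 9
|OJ| = √((-21)² + (-28)²) = √1225 = 35
Perimeter = 29 + 17 + 9 + 17 + 9 + 35 = 116.

116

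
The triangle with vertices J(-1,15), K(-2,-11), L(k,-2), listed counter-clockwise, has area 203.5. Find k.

The doubled signed area Σ (x_i y_{i+1} − x_{i+1} y_i) is linear in k.
With k=0 it equals 43; the coefficient of k is 26 (from the two edges through L).
So 26·k + 43 = 2·203.5 = 407 ⇒ k = 14.

14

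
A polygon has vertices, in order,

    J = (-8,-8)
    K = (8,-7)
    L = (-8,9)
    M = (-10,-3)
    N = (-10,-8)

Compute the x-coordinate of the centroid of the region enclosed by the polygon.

-835/237

Apply the shoelace (surveyor's) formula. First the cross-terms c_i = x_i·y_{i+1} − x_{i+1}·y_i:
  120, 16, 114, 50, 16  ⇒  2A = 316, A = 158.
Then Σ (x_i + x_{i+1})·c_i = -3340, so x̄ = -3340 / (6·158) = -835/237.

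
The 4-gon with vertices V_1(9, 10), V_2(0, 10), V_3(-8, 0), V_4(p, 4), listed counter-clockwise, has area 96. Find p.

The doubled signed area Σ (x_i y_{i+1} − x_{i+1} y_i) is linear in p.
With p=0 it equals 102; the coefficient of p is 10 (from the two edges through V_4).
So 10·p + 102 = 2·96 = 192 ⇒ p = 9.

9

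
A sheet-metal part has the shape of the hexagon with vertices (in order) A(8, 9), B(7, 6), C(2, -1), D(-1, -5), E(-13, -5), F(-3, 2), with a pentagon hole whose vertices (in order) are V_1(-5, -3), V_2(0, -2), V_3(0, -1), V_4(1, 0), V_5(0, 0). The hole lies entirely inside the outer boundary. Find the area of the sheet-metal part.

89

Outer boundary:
Apply the shoelace (surveyor's) formula: 2A = Σ (x_i·y_{i+1} − x_{i+1}·y_i), indices taken mod 6.
A→B: (8)(6) − (7)(9) = -15
B→C: (7)(-1) − (2)(6) = -19
C→D: (2)(-5) − (-1)(-1) = -11
D→E: (-1)(-5) − (-13)(-5) = -60
E→F: (-13)(2) − (-3)(-5) = -41
F→A: (-3)(9) − (8)(2) = -43
Σ = -189
Area = |Σ|/2 = 94.5.
Hole:
Apply the shoelace formula: 2A = Σ (x_i·y_{i+1} − x_{i+1}·y_i), indices taken mod 5.
Cross-terms: 10, 0, 1, 0, 0  ⇒  Σ = 11
Area = |Σ|/2 = 5.5.
Net area = 94.5 − 5.5 = 89.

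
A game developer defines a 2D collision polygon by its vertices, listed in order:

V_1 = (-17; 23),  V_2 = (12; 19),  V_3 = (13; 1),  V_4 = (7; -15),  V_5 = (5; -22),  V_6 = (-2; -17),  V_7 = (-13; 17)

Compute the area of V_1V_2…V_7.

754.5

Apply the shoelace (surveyor's) formula: 2A = Σ (x_i·y_{i+1} − x_{i+1}·y_i), indices taken mod 7.
V_1→V_2: (-17)(19) − (12)(23) = -599
V_2→V_3: (12)(1) − (13)(19) = -235
V_3→V_4: (13)(-15) − (7)(1) = -202
V_4→V_5: (7)(-22) − (5)(-15) = -79
V_5→V_6: (5)(-17) − (-2)(-22) = -129
V_6→V_7: (-2)(17) − (-13)(-17) = -255
V_7→V_1: (-13)(23) − (-17)(17) = -10
Σ = -1509
Area = |Σ|/2 = 754.5.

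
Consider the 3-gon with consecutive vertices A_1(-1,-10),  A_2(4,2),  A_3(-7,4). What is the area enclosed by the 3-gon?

71

Apply the surveyor's formula: 2A = Σ (x_i·y_{i+1} − x_{i+1}·y_i), indices taken mod 3.
A_1→A_2: (-1)(2) − (4)(-10) = 38
A_2→A_3: (4)(4) − (-7)(2) = 30
A_3→A_1: (-7)(-10) − (-1)(4) = 74
Σ = 142
Area = |Σ|/2 = 71.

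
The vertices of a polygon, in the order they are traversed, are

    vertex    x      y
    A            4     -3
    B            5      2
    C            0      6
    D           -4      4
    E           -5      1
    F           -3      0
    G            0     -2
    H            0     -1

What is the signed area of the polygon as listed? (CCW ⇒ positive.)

Apply the shoelace formula: 2A = Σ (x_i·y_{i+1} − x_{i+1}·y_i), indices taken mod 8.
A→B: (4)(2) − (5)(-3) = 23
B→C: (5)(6) − (0)(2) = 30
C→D: (0)(4) − (-4)(6) = 24
D→E: (-4)(1) − (-5)(4) = 16
E→F: (-5)(0) − (-3)(1) = 3
F→G: (-3)(-2) − (0)(0) = 6
G→H: (0)(-1) − (0)(-2) = 0
H→A: (0)(-3) − (4)(-1) = 4
Σ = 106
Signed area = Σ/2 = 53 (positive ⇒ counter-clockwise traversal).

53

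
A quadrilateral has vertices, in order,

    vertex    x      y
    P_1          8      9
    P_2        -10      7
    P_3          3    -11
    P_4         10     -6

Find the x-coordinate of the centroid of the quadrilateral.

553/279

Apply Gauss's area formula. First the cross-terms c_i = x_i·y_{i+1} − x_{i+1}·y_i:
  146, 89, 92, 138  ⇒  2A = 465, A = 232.5.
Then Σ (x_i + x_{i+1})·c_i = 2765, so x̄ = 2765 / (6·232.5) = 553/279.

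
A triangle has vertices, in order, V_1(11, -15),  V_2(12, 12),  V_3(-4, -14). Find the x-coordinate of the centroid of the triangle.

19/3

Apply Gauss's area formula. First the cross-terms c_i = x_i·y_{i+1} − x_{i+1}·y_i:
  312, -120, 214  ⇒  2A = 406, A = 203.
Then Σ (x_i + x_{i+1})·c_i = 7714, so x̄ = 7714 / (6·203) = 19/3.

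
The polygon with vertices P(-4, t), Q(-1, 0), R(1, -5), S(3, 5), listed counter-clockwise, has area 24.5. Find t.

1

Write out the shoelace sum; only the two edges meeting at P involve t:
2·Area = [(3·t − (-4)·5) + ((-4)·0 − (-1)·t)] + 25
       = 4·t + 45 = 49
⇒ t = 1.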